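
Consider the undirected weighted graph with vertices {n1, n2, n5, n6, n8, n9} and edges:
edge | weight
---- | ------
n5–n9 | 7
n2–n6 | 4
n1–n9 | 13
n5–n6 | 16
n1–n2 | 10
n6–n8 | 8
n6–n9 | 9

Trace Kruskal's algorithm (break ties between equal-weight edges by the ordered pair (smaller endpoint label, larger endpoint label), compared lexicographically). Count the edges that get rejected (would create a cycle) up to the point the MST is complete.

Kruskal: consider edges lightest-first.
n2–n6 (4): add — endpoints in different components.
n5–n9 (7): add — endpoints in different components.
n6–n8 (8): add — endpoints in different components.
n6–n9 (9): add — endpoints in different components.
n1–n2 (10): add — endpoints in different components.
Edges rejected before the tree was complete: 0.

0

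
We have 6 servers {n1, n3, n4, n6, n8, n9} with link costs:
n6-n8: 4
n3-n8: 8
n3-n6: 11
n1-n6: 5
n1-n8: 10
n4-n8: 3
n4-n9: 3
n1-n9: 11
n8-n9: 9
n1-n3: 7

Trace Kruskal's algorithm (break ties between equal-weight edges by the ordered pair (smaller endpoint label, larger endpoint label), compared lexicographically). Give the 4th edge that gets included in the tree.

Kruskal: consider edges lightest-first.
n4-n8 (3): add. Components now {n4,n8} {n1} {n6} {n3} {n9}
n4-n9 (3): add. Components now {n4,n8,n9} {n1} {n6} {n3}
n6-n8 (4): add. Components now {n4,n6,n8,n9} {n1} {n3}
n1-n6 (5): add. Components now {n1,n4,n6,n8,n9} {n3}
n1-n3 (7): add. Components now {n1,n3,n4,n6,n8,n9}
The 4th edge added is n1-n6.

n1-n6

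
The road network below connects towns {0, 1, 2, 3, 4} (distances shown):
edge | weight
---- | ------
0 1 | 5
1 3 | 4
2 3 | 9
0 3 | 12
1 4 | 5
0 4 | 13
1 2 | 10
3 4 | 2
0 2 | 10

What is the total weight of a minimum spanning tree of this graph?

20

Kruskal: consider edges lightest-first.
3 4 (2): add. Components now {0} {1} {2} {3,4}
1 3 (4): add. Components now {0} {1,3,4} {2}
0 1 (5): add. Components now {0,1,3,4} {2}
1 4 (5): skip — 1 and 4 already connected.
2 3 (9): add. Components now {0,1,2,3,4}
MST edges: 3 4, 1 3, 0 1, 2 3; total weight 2+4+5+9 = 20.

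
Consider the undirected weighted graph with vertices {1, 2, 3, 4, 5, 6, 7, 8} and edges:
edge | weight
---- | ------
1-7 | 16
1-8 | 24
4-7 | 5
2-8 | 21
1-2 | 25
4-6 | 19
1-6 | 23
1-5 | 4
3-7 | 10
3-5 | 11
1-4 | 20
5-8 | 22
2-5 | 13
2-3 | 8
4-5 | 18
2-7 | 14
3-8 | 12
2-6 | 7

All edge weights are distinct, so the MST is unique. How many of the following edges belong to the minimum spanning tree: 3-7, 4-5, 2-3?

Kruskal: consider edges lightest-first.
1-5 (4): add — endpoints in different components.
4-7 (5): add — endpoints in different components.
2-6 (7): add — endpoints in different components.
2-3 (8): add — endpoints in different components.
3-7 (10): add — endpoints in different components.
3-5 (11): add — endpoints in different components.
3-8 (12): add — endpoints in different components.
MST edge set: {1-5, 4-7, 2-6, 2-3, 3-7, 3-5, 3-8}.
Of the listed edges, {3-7, 2-3} are in the MST → 2.

2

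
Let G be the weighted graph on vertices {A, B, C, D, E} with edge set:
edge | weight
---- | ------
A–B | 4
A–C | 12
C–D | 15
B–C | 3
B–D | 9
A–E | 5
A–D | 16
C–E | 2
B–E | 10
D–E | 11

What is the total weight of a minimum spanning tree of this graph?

Prim, starting at A.
Step 1: frontier [A–B 4, A–E 5, A–C 12, A–D 16] → take A–B (4); add B.
Step 2: frontier [A–E 5, A–C 12, A–D 16, B–C 3, B–D 9, B–E 10] → take B–C (3); add C.
Step 3: frontier [A–E 5, A–D 16, B–D 9, B–E 10, C–E 2, C–D 15] → take C–E (2); add E.
Step 4: frontier [A–D 16, B–D 9, C–D 15, D–E 11] → take B–D (9); add D.
MST edges: A–B, B–C, C–E, B–D; total weight 4+3+2+9 = 18.

18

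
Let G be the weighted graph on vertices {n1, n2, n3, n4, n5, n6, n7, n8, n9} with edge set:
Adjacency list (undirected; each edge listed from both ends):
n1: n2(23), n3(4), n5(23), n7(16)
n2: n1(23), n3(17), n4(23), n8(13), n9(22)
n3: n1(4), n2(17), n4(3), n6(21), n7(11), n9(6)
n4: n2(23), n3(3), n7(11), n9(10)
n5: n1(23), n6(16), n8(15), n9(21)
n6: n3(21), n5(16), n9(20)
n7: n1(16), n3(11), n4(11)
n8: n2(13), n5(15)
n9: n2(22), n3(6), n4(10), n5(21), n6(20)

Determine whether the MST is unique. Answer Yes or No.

Kruskal's algorithm — process edges by increasing weight (ties by edge label):
n3-n4 (3): add — endpoints in different components.
n1-n3 (4): add — endpoints in different components.
n3-n9 (6): add — endpoints in different components.
n4-n9 (10): skip — n9 and n4 already connected.
n3-n7 (11): add — endpoints in different components.
n4-n7 (11): skip — n7 and n4 already connected.
n2-n8 (13): add — endpoints in different components.
n5-n8 (15): add — endpoints in different components.
n1-n7 (16): skip — n7 and n1 already connected.
n5-n6 (16): add — endpoints in different components.
n2-n3 (17): add — endpoints in different components.
Non-tree edge n4-n7 has weight 11, equal to the heaviest edge on its tree cycle — swapping gives another MST of the same weight. Not unique.

No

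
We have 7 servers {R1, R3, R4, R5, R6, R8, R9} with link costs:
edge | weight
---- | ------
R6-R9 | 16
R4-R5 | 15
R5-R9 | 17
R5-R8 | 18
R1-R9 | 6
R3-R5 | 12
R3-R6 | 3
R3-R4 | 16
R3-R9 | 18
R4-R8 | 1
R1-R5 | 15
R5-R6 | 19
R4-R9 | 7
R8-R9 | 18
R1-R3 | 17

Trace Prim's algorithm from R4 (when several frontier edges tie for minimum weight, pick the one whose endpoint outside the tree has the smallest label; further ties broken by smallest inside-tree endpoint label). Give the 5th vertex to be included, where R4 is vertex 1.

R5

Prim, starting at R4.
Step 1: cheapest edge leaving the tree is R4-R8 (1); add R8.
Step 2: cheapest edge leaving the tree is R4-R9 (7); add R9.
Step 3: cheapest edge leaving the tree is R1-R9 (6); add R1.
Step 4: cheapest edge leaving the tree is R1-R5 (15); add R5.
Step 5: cheapest edge leaving the tree is R3-R5 (12); add R3.
Step 6: cheapest edge leaving the tree is R3-R6 (3); add R6.
Vertex order: R4, R8, R9, R1, R5, R3, R6. The 5th vertex is R5.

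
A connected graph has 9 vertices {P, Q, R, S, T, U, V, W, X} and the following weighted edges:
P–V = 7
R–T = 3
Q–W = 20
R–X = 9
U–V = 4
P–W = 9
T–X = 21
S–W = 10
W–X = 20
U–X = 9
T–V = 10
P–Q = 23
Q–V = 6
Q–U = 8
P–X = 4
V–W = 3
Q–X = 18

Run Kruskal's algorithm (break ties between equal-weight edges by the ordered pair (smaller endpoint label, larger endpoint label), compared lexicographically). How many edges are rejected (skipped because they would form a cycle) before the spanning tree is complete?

Sort edges by weight, then run Kruskal:
R–T (3): add — endpoints in different components.
V–W (3): add — endpoints in different components.
P–X (4): add — endpoints in different components.
U–V (4): add — endpoints in different components.
Q–V (6): add — endpoints in different components.
P–V (7): add — endpoints in different components.
Q–U (8): skip — Q and U already connected.
P–W (9): skip — W and P already connected.
R–X (9): add — endpoints in different components.
U–X (9): skip — X and U already connected.
S–W (10): add — endpoints in different components.
Edges rejected before the tree was complete: 3.

3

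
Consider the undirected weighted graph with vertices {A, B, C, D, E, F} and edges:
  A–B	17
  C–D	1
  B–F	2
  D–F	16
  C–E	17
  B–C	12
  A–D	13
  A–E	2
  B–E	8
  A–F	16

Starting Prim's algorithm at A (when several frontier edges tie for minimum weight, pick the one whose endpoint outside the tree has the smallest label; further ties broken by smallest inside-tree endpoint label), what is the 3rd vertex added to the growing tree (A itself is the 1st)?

Prim, starting at A.
Step 1: cheapest edge leaving the tree is A–E (2); add E.
Step 2: cheapest edge leaving the tree is B–E (8); add B.
Step 3: cheapest edge leaving the tree is B–F (2); add F.
Step 4: cheapest edge leaving the tree is B–C (12); add C.
Step 5: cheapest edge leaving the tree is C–D (1); add D.
Vertex order: A, E, B, F, C, D. The 3rd vertex is B.

B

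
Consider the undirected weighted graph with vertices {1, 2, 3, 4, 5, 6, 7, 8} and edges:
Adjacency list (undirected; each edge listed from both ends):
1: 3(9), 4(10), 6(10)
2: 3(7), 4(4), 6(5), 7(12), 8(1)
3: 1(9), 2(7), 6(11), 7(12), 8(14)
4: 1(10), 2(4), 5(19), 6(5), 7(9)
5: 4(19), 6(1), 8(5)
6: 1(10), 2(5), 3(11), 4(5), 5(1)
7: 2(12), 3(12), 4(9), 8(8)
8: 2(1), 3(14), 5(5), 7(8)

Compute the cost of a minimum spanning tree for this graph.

Sort edges by weight, then run Kruskal:
2—8 (1): add — endpoints in different components.
5—6 (1): add — endpoints in different components.
2—4 (4): add — endpoints in different components.
2—6 (5): add — endpoints in different components.
4—6 (5): skip — 4 and 6 already connected.
5—8 (5): skip — 5 and 8 already connected.
2—3 (7): add — endpoints in different components.
7—8 (8): add — endpoints in different components.
1—3 (9): add — endpoints in different components.
MST edges: 2—8, 5—6, 2—4, 2—6, 2—3, 7—8, 1—3; total weight 1+1+4+5+7+8+9 = 35.

35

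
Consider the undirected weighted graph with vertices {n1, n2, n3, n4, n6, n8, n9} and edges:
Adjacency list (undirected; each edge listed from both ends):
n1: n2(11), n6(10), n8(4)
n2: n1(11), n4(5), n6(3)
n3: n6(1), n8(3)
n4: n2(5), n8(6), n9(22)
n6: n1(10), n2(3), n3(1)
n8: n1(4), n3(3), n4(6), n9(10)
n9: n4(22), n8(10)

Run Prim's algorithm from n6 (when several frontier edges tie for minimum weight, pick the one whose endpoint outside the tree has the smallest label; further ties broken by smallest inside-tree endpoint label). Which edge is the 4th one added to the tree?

Grow the tree from n6 using Prim:
Step 1: frontier [n3–n6 1, n2–n6 3, n1–n6 10] → take n3–n6 (1); add n3.
Step 2: frontier [n3–n8 3, n2–n6 3, n1–n6 10] → take n2–n6 (3); add n2.
Step 3: frontier [n2–n4 5, n1–n2 11, n3–n8 3, n1–n6 10] → take n3–n8 (3); add n8.
Step 4: frontier [n2–n4 5, n1–n2 11, n1–n6 10, n1–n8 4, n4–n8 6, n8–n9 10] → take n1–n8 (4); add n1.
Step 5: frontier [n2–n4 5, n4–n8 6, n8–n9 10] → take n2–n4 (5); add n4.
Step 6: frontier [n4–n9 22, n8–n9 10] → take n8–n9 (10); add n9.
The 4th edge added is n1–n8.

n1-n8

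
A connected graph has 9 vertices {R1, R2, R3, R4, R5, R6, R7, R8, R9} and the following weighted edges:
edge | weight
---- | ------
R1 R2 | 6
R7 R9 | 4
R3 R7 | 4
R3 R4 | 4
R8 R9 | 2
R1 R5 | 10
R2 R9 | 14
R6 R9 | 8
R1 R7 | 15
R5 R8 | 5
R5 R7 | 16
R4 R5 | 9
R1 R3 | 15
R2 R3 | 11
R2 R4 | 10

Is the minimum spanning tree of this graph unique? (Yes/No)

No

Kruskal: consider edges lightest-first.
R8 R9 (2): add — endpoints in different components.
R3 R4 (4): add — endpoints in different components.
R3 R7 (4): add — endpoints in different components.
R7 R9 (4): add — endpoints in different components.
R5 R8 (5): add — endpoints in different components.
R1 R2 (6): add — endpoints in different components.
R6 R9 (8): add — endpoints in different components.
R4 R5 (9): skip — R4 and R5 already connected.
R1 R5 (10): add — endpoints in different components.
Non-tree edge R2 R4 has weight 10, equal to the heaviest edge on its tree cycle — swapping gives another MST of the same weight. Not unique.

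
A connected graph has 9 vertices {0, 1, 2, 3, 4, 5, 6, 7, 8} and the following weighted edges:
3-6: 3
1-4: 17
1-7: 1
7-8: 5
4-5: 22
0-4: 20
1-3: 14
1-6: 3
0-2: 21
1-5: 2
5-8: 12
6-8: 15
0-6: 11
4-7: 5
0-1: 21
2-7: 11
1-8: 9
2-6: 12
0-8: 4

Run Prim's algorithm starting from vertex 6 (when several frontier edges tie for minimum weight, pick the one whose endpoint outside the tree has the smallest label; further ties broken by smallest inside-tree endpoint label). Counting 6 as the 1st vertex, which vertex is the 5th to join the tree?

3

Prim's algorithm from 6:
Step 1: cheapest edge leaving the tree is 1-6 (3); add 1.
Step 2: cheapest edge leaving the tree is 1-7 (1); add 7.
Step 3: cheapest edge leaving the tree is 1-5 (2); add 5.
Step 4: cheapest edge leaving the tree is 3-6 (3); add 3.
Step 5: cheapest edge leaving the tree is 4-7 (5); add 4.
Step 6: cheapest edge leaving the tree is 7-8 (5); add 8.
Step 7: cheapest edge leaving the tree is 0-8 (4); add 0.
Step 8: cheapest edge leaving the tree is 2-7 (11); add 2.
Vertex order: 6, 1, 7, 5, 3, 4, 8, 0, 2. The 5th vertex is 3.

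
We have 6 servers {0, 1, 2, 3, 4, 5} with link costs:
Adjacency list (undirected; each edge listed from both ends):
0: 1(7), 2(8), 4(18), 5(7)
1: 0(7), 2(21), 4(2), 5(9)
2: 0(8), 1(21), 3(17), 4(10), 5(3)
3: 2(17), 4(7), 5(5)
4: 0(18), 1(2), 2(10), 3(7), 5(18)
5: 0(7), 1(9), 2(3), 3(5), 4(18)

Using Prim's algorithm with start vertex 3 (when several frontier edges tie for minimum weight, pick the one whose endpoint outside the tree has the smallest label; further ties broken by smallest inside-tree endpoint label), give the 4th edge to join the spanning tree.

0-1

Prim's algorithm from 3:
Step 1: cheapest edge leaving the tree is 3–5 (5); add 5.
Step 2: cheapest edge leaving the tree is 2–5 (3); add 2.
Step 3: cheapest edge leaving the tree is 0–5 (7); add 0.
Step 4: cheapest edge leaving the tree is 0–1 (7); add 1.
Step 5: cheapest edge leaving the tree is 1–4 (2); add 4.
The 4th edge added is 0–1.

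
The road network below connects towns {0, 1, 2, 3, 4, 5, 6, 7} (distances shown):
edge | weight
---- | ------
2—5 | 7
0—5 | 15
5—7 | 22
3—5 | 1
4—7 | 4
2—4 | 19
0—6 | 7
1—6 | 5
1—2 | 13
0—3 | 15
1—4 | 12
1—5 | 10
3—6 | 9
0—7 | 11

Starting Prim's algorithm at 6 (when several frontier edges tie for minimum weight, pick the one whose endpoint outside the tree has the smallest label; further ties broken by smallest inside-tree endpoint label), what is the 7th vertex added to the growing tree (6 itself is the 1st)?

7

Prim, starting at 6.
Step 1: frontier [1—6 5, 0—6 7, 3—6 9] → take 1—6 (5); add 1.
Step 2: frontier [1—5 10, 1—4 12, 1—2 13, 0—6 7, 3—6 9] → take 0—6 (7); add 0.
Step 3: frontier [0—7 11, 0—3 15, 0—5 15, 1—5 10, 1—4 12, 1—2 13, 3—6 9] → take 3—6 (9); add 3.
Step 4: frontier [0—7 11, 0—5 15, 1—5 10, 1—4 12, 1—2 13, 3—5 1] → take 3—5 (1); add 5.
Step 5: frontier [0—7 11, 1—4 12, 1—2 13, 2—5 7, 5—7 22] → take 2—5 (7); add 2.
Step 6: frontier [0—7 11, 1—4 12, 2—4 19, 5—7 22] → take 0—7 (11); add 7.
Step 7: frontier [1—4 12, 2—4 19, 4—7 4] → take 4—7 (4); add 4.
Vertex order: 6, 1, 0, 3, 5, 2, 7, 4. The 7th vertex is 7.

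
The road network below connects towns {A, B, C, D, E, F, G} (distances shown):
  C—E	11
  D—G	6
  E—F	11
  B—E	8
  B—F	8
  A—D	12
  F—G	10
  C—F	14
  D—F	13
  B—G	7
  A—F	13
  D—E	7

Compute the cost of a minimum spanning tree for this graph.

51

Prim's algorithm from E:
Step 1: frontier [D—E 7, B—E 8, C—E 11, E—F 11] → take D—E (7); add D.
Step 2: frontier [D—G 6, A—D 12, D—F 13, B—E 8, C—E 11, E—F 11] → take D—G (6); add G.
Step 3: frontier [A—D 12, D—F 13, B—E 8, C—E 11, E—F 11, B—G 7, F—G 10] → take B—G (7); add B.
Step 4: frontier [B—F 8, A—D 12, D—F 13, C—E 11, E—F 11, F—G 10] → take B—F (8); add F.
Step 5: frontier [A—D 12, C—E 11, A—F 13, C—F 14] → take C—E (11); add C.
Step 6: frontier [A—D 12, A—F 13] → take A—D (12); add A.
MST edges: D—E, D—G, B—G, B—F, C—E, A—D; total weight 7+6+7+8+11+12 = 51.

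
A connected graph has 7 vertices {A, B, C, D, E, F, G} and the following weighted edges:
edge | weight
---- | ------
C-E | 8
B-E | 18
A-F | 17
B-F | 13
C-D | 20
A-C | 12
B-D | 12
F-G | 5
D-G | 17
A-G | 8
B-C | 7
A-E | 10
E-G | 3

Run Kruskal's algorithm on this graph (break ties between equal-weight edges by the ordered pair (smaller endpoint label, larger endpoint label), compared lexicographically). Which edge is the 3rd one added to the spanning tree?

B-C

Kruskal's algorithm — process edges by increasing weight (ties by edge label):
E-G (3): add — endpoints in different components.
F-G (5): add — endpoints in different components.
B-C (7): add — endpoints in different components.
A-G (8): add — endpoints in different components.
C-E (8): add — endpoints in different components.
A-E (10): skip — A and E already connected.
A-C (12): skip — A and C already connected.
B-D (12): add — endpoints in different components.
The 3rd edge added is B-C.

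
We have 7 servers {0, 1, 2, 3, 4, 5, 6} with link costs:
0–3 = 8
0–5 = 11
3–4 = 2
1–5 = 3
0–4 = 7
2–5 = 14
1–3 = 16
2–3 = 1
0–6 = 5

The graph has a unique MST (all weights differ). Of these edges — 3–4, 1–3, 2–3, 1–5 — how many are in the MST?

3

Kruskal's algorithm — process edges by increasing weight (ties by edge label):
2–3 (1): add. Components now {0} {1} {2,3} {4} {5} {6}
3–4 (2): add. Components now {0} {1} {2,3,4} {5} {6}
1–5 (3): add. Components now {0} {1,5} {2,3,4} {6}
0–6 (5): add. Components now {0,6} {1,5} {2,3,4}
0–4 (7): add. Components now {0,2,3,4,6} {1,5}
0–3 (8): skip — 0 and 3 already connected.
0–5 (11): add. Components now {0,1,2,3,4,5,6}
MST edge set: {2–3, 3–4, 1–5, 0–6, 0–4, 0–5}.
Of the listed edges, {3–4, 2–3, 1–5} are in the MST → 3.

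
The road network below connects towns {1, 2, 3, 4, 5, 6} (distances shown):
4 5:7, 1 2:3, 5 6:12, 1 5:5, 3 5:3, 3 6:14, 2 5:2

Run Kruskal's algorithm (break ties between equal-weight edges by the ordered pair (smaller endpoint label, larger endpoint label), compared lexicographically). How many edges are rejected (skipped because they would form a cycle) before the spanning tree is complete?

1

Kruskal's algorithm — process edges by increasing weight (ties by edge label):
2 5 (2): add. Components now {1} {2,5} {3} {4} {6}
1 2 (3): add. Components now {1,2,5} {3} {4} {6}
3 5 (3): add. Components now {1,2,3,5} {4} {6}
1 5 (5): skip — 1 and 5 already connected.
4 5 (7): add. Components now {1,2,3,4,5} {6}
5 6 (12): add. Components now {1,2,3,4,5,6}
Edges rejected before the tree was complete: 1.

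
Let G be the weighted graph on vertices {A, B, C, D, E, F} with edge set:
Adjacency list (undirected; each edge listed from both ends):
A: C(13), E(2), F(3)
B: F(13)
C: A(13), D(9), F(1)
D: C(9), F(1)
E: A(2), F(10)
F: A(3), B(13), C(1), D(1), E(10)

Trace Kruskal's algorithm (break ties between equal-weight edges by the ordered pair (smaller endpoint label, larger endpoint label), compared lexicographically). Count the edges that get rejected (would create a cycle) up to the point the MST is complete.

3

Kruskal's algorithm — process edges by increasing weight (ties by edge label):
C F (1): add — endpoints in different components.
D F (1): add — endpoints in different components.
A E (2): add — endpoints in different components.
A F (3): add — endpoints in different components.
C D (9): skip — C and D already connected.
E F (10): skip — E and F already connected.
A C (13): skip — A and C already connected.
B F (13): add — endpoints in different components.
Edges rejected before the tree was complete: 3.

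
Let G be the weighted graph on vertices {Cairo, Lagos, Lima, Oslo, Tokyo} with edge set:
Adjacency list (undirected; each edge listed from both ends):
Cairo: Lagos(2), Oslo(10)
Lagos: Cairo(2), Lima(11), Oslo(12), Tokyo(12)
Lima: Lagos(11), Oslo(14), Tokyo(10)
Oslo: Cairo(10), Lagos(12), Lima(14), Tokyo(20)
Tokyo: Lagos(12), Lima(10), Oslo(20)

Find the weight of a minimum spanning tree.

Kruskal's algorithm — process edges by increasing weight (ties by edge label):
Cairo Lagos (2): add — endpoints in different components.
Cairo Oslo (10): add — endpoints in different components.
Lima Tokyo (10): add — endpoints in different components.
Lagos Lima (11): add — endpoints in different components.
MST edges: Cairo Lagos, Cairo Oslo, Lima Tokyo, Lagos Lima; total weight 2+10+10+11 = 33.

33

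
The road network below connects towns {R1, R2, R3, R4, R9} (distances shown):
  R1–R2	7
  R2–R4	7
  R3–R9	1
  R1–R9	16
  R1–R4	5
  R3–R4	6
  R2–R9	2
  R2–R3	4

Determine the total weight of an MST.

14

Prim, starting at R2.
Step 1: cheapest edge leaving the tree is R2–R9 (2); add R9.
Step 2: cheapest edge leaving the tree is R3–R9 (1); add R3.
Step 3: cheapest edge leaving the tree is R3–R4 (6); add R4.
Step 4: cheapest edge leaving the tree is R1–R4 (5); add R1.
MST edges: R2–R9, R3–R9, R3–R4, R1–R4; total weight 2+1+6+5 = 14.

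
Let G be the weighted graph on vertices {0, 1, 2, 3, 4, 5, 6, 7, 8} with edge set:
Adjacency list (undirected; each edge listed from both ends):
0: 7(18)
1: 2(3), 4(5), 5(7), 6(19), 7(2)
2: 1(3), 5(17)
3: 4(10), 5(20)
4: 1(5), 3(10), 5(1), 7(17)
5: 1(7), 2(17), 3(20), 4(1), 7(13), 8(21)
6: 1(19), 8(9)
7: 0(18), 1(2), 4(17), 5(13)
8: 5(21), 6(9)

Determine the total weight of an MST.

67

Sort edges by weight, then run Kruskal:
4 5 (1): add — endpoints in different components.
1 7 (2): add — endpoints in different components.
1 2 (3): add — endpoints in different components.
1 4 (5): add — endpoints in different components.
1 5 (7): skip — 1 and 5 already connected.
6 8 (9): add — endpoints in different components.
3 4 (10): add — endpoints in different components.
5 7 (13): skip — 5 and 7 already connected.
2 5 (17): skip — 2 and 5 already connected.
4 7 (17): skip — 4 and 7 already connected.
0 7 (18): add — endpoints in different components.
1 6 (19): add — endpoints in different components.
MST edges: 4 5, 1 7, 1 2, 1 4, 6 8, 3 4, 0 7, 1 6; total weight 1+2+3+5+9+10+18+19 = 67.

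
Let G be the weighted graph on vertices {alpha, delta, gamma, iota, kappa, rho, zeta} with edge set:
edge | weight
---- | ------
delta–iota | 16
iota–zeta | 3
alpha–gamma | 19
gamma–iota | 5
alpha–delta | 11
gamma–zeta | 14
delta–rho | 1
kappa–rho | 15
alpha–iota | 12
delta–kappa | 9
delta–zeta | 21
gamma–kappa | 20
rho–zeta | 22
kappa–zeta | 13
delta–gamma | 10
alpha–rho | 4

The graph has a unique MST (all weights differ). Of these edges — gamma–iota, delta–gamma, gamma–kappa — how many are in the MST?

2

Kruskal's algorithm — process edges by increasing weight (ties by edge label):
delta–rho (1): add. Components now {gamma} {delta,rho} {alpha} {kappa} {iota} {zeta}
iota–zeta (3): add. Components now {gamma} {delta,rho} {alpha} {kappa} {iota,zeta}
alpha–rho (4): add. Components now {gamma} {alpha,delta,rho} {kappa} {iota,zeta}
gamma–iota (5): add. Components now {gamma,iota,zeta} {alpha,delta,rho} {kappa}
delta–kappa (9): add. Components now {gamma,iota,zeta} {alpha,delta,kappa,rho}
delta–gamma (10): add. Components now {alpha,delta,gamma,iota,kappa,rho,zeta}
MST edge set: {delta–rho, iota–zeta, alpha–rho, gamma–iota, delta–kappa, delta–gamma}.
Of the listed edges, {gamma–iota, delta–gamma} are in the MST → 2.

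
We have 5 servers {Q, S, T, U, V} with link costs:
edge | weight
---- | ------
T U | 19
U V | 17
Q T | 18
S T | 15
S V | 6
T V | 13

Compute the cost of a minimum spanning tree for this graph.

54

Prim, starting at V.
Step 1: frontier [S V 6, T V 13, U V 17] → take S V (6); add S.
Step 2: frontier [S T 15, T V 13, U V 17] → take T V (13); add T.
Step 3: frontier [Q T 18, T U 19, U V 17] → take U V (17); add U.
Step 4: frontier [Q T 18] → take Q T (18); add Q.
MST edges: S V, T V, U V, Q T; total weight 6+13+17+18 = 54.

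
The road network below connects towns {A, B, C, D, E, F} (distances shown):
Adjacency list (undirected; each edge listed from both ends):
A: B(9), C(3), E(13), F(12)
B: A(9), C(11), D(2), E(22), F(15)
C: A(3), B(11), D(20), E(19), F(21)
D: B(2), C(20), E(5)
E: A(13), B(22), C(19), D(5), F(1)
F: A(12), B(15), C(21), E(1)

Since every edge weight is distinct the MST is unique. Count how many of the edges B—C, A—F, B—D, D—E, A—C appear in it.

3

Kruskal's algorithm — process edges by increasing weight (ties by edge label):
E—F (1): add. Components now {A} {B} {C} {D} {E,F}
B—D (2): add. Components now {A} {B,D} {C} {E,F}
A—C (3): add. Components now {A,C} {B,D} {E,F}
D—E (5): add. Components now {A,C} {B,D,E,F}
A—B (9): add. Components now {A,B,C,D,E,F}
MST edge set: {E—F, B—D, A—C, D—E, A—B}.
Of the listed edges, {B—D, D—E, A—C} are in the MST → 3.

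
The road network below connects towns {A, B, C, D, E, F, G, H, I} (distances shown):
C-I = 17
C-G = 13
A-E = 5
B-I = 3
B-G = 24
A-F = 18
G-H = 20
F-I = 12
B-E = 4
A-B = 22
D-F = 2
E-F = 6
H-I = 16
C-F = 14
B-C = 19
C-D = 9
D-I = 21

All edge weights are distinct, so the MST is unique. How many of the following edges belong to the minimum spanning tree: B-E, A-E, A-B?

Kruskal's algorithm — process edges by increasing weight (ties by edge label):
D-F (2): add — endpoints in different components.
B-I (3): add — endpoints in different components.
B-E (4): add — endpoints in different components.
A-E (5): add — endpoints in different components.
E-F (6): add — endpoints in different components.
C-D (9): add — endpoints in different components.
F-I (12): skip — F and I already connected.
C-G (13): add — endpoints in different components.
C-F (14): skip — C and F already connected.
H-I (16): add — endpoints in different components.
MST edge set: {D-F, B-I, B-E, A-E, E-F, C-D, C-G, H-I}.
Of the listed edges, {B-E, A-E} are in the MST → 2.

2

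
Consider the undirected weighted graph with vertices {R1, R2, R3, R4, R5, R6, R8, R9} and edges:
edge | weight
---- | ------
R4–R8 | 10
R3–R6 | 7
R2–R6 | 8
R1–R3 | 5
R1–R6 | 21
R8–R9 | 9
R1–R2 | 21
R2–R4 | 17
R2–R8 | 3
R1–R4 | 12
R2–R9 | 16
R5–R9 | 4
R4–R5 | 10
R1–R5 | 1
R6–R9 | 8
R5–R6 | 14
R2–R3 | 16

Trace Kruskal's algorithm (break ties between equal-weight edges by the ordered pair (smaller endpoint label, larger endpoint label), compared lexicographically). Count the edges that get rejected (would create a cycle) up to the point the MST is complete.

2

Sort edges by weight, then run Kruskal:
R1–R5 (1): add — endpoints in different components.
R2–R8 (3): add — endpoints in different components.
R5–R9 (4): add — endpoints in different components.
R1–R3 (5): add — endpoints in different components.
R3–R6 (7): add — endpoints in different components.
R2–R6 (8): add — endpoints in different components.
R6–R9 (8): skip — R6 and R9 already connected.
R8–R9 (9): skip — R8 and R9 already connected.
R4–R5 (10): add — endpoints in different components.
Edges rejected before the tree was complete: 2.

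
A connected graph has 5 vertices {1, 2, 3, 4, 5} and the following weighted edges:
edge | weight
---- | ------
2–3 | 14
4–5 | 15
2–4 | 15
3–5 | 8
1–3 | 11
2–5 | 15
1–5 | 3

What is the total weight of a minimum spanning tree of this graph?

40

Sort edges by weight, then run Kruskal:
1–5 (3): add. Components now {1,5} {2} {3} {4}
3–5 (8): add. Components now {1,3,5} {2} {4}
1–3 (11): skip — 1 and 3 already connected.
2–3 (14): add. Components now {1,2,3,5} {4}
2–4 (15): add. Components now {1,2,3,4,5}
MST edges: 1–5, 3–5, 2–3, 2–4; total weight 3+8+14+15 = 40.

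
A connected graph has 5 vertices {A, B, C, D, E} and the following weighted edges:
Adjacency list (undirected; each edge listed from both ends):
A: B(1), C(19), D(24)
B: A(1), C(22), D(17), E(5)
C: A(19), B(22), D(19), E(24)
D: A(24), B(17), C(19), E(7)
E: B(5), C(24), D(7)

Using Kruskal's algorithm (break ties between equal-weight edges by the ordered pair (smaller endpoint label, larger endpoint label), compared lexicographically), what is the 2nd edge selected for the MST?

B-E

Sort edges by weight, then run Kruskal:
A B (1): add. Components now {A,B} {C} {D} {E}
B E (5): add. Components now {A,B,E} {C} {D}
D E (7): add. Components now {A,B,D,E} {C}
B D (17): skip — B and D already connected.
A C (19): add. Components now {A,B,C,D,E}
The 2nd edge added is B E.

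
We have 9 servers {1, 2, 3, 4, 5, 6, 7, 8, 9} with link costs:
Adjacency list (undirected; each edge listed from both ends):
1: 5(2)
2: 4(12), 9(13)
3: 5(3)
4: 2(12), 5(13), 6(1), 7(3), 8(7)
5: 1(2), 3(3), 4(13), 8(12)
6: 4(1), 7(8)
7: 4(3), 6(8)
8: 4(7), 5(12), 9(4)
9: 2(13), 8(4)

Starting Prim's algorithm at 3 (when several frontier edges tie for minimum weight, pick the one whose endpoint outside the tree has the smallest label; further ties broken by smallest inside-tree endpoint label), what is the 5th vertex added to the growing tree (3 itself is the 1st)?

Prim's algorithm from 3:
Step 1: frontier [3-5 3] → take 3-5 (3); add 5.
Step 2: frontier [1-5 2, 5-8 12, 4-5 13] → take 1-5 (2); add 1.
Step 3: frontier [5-8 12, 4-5 13] → take 5-8 (12); add 8.
Step 4: frontier [4-5 13, 8-9 4, 4-8 7] → take 8-9 (4); add 9.
Step 5: frontier [4-5 13, 4-8 7, 2-9 13] → take 4-8 (7); add 4.
Step 6: frontier [4-6 1, 4-7 3, 2-4 12, 2-9 13] → take 4-6 (1); add 6.
Step 7: frontier [4-7 3, 2-4 12, 6-7 8, 2-9 13] → take 4-7 (3); add 7.
Step 8: frontier [2-4 12, 2-9 13] → take 2-4 (12); add 2.
Vertex order: 3, 5, 1, 8, 9, 4, 6, 7, 2. The 5th vertex is 9.

9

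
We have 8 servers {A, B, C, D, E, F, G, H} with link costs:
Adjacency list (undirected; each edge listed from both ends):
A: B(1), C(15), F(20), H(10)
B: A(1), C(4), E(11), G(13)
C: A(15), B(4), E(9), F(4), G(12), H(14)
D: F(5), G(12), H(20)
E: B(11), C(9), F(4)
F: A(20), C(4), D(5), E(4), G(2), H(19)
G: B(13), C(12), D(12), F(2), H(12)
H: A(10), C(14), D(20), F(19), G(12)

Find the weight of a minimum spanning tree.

Grow the tree from C using Prim:
Step 1: cheapest edge leaving the tree is B C (4); add B.
Step 2: cheapest edge leaving the tree is A B (1); add A.
Step 3: cheapest edge leaving the tree is C F (4); add F.
Step 4: cheapest edge leaving the tree is F G (2); add G.
Step 5: cheapest edge leaving the tree is E F (4); add E.
Step 6: cheapest edge leaving the tree is D F (5); add D.
Step 7: cheapest edge leaving the tree is A H (10); add H.
MST edges: B C, A B, C F, F G, E F, D F, A H; total weight 4+1+4+2+4+5+10 = 30.

30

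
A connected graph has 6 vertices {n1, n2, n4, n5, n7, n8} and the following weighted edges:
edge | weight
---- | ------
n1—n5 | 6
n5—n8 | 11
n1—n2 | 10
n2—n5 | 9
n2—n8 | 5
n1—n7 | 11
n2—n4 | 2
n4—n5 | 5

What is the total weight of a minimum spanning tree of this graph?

Sort edges by weight, then run Kruskal:
n2—n4 (2): add. Components now {n5} {n8} {n2,n4} {n1} {n7}
n2—n8 (5): add. Components now {n5} {n2,n4,n8} {n1} {n7}
n4—n5 (5): add. Components now {n2,n4,n5,n8} {n1} {n7}
n1—n5 (6): add. Components now {n1,n2,n4,n5,n8} {n7}
n2—n5 (9): skip — n5 and n2 already connected.
n1—n2 (10): skip — n2 and n1 already connected.
n1—n7 (11): add. Components now {n1,n2,n4,n5,n7,n8}
MST edges: n2—n4, n2—n8, n4—n5, n1—n5, n1—n7; total weight 2+5+5+6+11 = 29.

29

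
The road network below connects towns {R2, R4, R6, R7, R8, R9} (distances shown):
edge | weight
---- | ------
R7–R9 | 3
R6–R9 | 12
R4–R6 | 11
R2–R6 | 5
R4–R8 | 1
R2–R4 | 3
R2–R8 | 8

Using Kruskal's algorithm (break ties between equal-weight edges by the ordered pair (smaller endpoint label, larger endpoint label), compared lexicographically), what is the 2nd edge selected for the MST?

R2-R4

Kruskal's algorithm — process edges by increasing weight (ties by edge label):
R4–R8 (1): add — endpoints in different components.
R2–R4 (3): add — endpoints in different components.
R7–R9 (3): add — endpoints in different components.
R2–R6 (5): add — endpoints in different components.
R2–R8 (8): skip — R2 and R8 already connected.
R4–R6 (11): skip — R4 and R6 already connected.
R6–R9 (12): add — endpoints in different components.
The 2nd edge added is R2–R4.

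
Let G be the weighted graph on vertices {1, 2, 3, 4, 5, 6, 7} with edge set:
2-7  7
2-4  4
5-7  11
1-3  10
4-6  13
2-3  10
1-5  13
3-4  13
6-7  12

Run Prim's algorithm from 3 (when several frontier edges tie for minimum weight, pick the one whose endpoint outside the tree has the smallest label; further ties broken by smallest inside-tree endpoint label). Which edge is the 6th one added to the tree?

Grow the tree from 3 using Prim:
Step 1: frontier [1-3 10, 2-3 10, 3-4 13] → take 1-3 (10); add 1.
Step 2: frontier [1-5 13, 2-3 10, 3-4 13] → take 2-3 (10); add 2.
Step 3: frontier [1-5 13, 2-4 4, 2-7 7, 3-4 13] → take 2-4 (4); add 4.
Step 4: frontier [1-5 13, 2-7 7, 4-6 13] → take 2-7 (7); add 7.
Step 5: frontier [1-5 13, 4-6 13, 5-7 11, 6-7 12] → take 5-7 (11); add 5.
Step 6: frontier [4-6 13, 6-7 12] → take 6-7 (12); add 6.
The 6th edge added is 6-7.

6-7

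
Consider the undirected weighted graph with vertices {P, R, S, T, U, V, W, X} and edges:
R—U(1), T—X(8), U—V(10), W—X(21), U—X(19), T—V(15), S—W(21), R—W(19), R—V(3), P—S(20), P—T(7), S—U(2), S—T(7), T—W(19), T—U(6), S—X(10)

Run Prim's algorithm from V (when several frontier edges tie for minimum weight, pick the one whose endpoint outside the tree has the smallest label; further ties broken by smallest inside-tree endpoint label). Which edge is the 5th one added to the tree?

P-T

Prim, starting at V.
Step 1: cheapest edge leaving the tree is R—V (3); add R.
Step 2: cheapest edge leaving the tree is R—U (1); add U.
Step 3: cheapest edge leaving the tree is S—U (2); add S.
Step 4: cheapest edge leaving the tree is T—U (6); add T.
Step 5: cheapest edge leaving the tree is P—T (7); add P.
Step 6: cheapest edge leaving the tree is T—X (8); add X.
Step 7: cheapest edge leaving the tree is R—W (19); add W.
The 5th edge added is P—T.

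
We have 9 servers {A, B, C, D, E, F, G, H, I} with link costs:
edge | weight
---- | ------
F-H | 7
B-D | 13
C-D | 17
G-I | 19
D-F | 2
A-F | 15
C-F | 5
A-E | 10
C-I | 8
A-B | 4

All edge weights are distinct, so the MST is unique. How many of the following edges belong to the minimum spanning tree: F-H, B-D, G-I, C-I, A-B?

5

Kruskal's algorithm — process edges by increasing weight (ties by edge label):
D-F (2): add — endpoints in different components.
A-B (4): add — endpoints in different components.
C-F (5): add — endpoints in different components.
F-H (7): add — endpoints in different components.
C-I (8): add — endpoints in different components.
A-E (10): add — endpoints in different components.
B-D (13): add — endpoints in different components.
A-F (15): skip — A and F already connected.
C-D (17): skip — C and D already connected.
G-I (19): add — endpoints in different components.
MST edge set: {D-F, A-B, C-F, F-H, C-I, A-E, B-D, G-I}.
Of the listed edges, {F-H, B-D, G-I, C-I, A-B} are in the MST → 5.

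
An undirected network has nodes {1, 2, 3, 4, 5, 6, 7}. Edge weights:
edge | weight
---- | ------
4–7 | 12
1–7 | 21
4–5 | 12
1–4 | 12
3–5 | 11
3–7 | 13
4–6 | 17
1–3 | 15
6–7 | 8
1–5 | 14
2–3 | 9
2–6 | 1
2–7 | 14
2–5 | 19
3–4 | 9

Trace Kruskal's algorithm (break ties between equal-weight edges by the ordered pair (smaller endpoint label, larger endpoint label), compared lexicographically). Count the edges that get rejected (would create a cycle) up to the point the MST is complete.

Sort edges by weight, then run Kruskal:
2–6 (1): add. Components now {1} {2,6} {3} {4} {5} {7}
6–7 (8): add. Components now {1} {2,6,7} {3} {4} {5}
2–3 (9): add. Components now {1} {2,3,6,7} {4} {5}
3–4 (9): add. Components now {1} {2,3,4,6,7} {5}
3–5 (11): add. Components now {1} {2,3,4,5,6,7}
1–4 (12): add. Components now {1,2,3,4,5,6,7}
Edges rejected before the tree was complete: 0.

0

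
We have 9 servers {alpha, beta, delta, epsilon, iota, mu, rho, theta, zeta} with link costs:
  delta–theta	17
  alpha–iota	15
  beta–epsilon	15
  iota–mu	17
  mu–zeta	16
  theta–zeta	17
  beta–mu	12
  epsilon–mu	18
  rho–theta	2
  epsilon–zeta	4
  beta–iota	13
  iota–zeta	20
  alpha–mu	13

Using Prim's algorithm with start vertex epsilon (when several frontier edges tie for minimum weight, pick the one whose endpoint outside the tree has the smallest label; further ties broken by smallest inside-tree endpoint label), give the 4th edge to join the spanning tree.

alpha-mu

Prim, starting at epsilon.
Step 1: frontier [epsilon–zeta 4, beta–epsilon 15, epsilon–mu 18] → take epsilon–zeta (4); add zeta.
Step 2: frontier [beta–epsilon 15, epsilon–mu 18, mu–zeta 16, theta–zeta 17, iota–zeta 20] → take beta–epsilon (15); add beta.
Step 3: frontier [beta–mu 12, beta–iota 13, epsilon–mu 18, mu–zeta 16, theta–zeta 17, iota–zeta 20] → take beta–mu (12); add mu.
Step 4: frontier [beta–iota 13, alpha–mu 13, iota–mu 17, theta–zeta 17, iota–zeta 20] → take alpha–mu (13); add alpha.
Step 5: frontier [alpha–iota 15, beta–iota 13, iota–mu 17, theta–zeta 17, iota–zeta 20] → take beta–iota (13); add iota.
Step 6: frontier [theta–zeta 17] → take theta–zeta (17); add theta.
Step 7: frontier [rho–theta 2, delta–theta 17] → take rho–theta (2); add rho.
Step 8: frontier [delta–theta 17] → take delta–theta (17); add delta.
The 4th edge added is alpha–mu.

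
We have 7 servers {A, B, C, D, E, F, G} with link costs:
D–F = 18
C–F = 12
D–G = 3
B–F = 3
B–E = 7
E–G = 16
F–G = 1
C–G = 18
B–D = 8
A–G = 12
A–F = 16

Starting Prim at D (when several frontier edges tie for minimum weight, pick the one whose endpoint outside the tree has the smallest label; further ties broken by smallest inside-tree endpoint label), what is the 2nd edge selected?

F-G

Prim's algorithm from D:
Step 1: frontier [D–G 3, B–D 8, D–F 18] → take D–G (3); add G.
Step 2: frontier [B–D 8, D–F 18, F–G 1, A–G 12, E–G 16, C–G 18] → take F–G (1); add F.
Step 3: frontier [B–D 8, B–F 3, C–F 12, A–F 16, A–G 12, E–G 16, C–G 18] → take B–F (3); add B.
Step 4: frontier [B–E 7, C–F 12, A–F 16, A–G 12, E–G 16, C–G 18] → take B–E (7); add E.
Step 5: frontier [C–F 12, A–F 16, A–G 12, C–G 18] → take A–G (12); add A.
Step 6: frontier [C–F 12, C–G 18] → take C–F (12); add C.
The 2nd edge added is F–G.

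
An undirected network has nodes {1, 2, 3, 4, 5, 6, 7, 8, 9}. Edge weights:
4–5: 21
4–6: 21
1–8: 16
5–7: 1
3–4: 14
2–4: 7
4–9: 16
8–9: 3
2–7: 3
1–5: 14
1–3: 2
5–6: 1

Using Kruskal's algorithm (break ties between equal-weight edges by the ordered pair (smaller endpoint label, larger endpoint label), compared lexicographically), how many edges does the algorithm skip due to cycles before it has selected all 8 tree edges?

Sort edges by weight, then run Kruskal:
5–6 (1): add — endpoints in different components.
5–7 (1): add — endpoints in different components.
1–3 (2): add — endpoints in different components.
2–7 (3): add — endpoints in different components.
8–9 (3): add — endpoints in different components.
2–4 (7): add — endpoints in different components.
1–5 (14): add — endpoints in different components.
3–4 (14): skip — 3 and 4 already connected.
1–8 (16): add — endpoints in different components.
Edges rejected before the tree was complete: 1.

1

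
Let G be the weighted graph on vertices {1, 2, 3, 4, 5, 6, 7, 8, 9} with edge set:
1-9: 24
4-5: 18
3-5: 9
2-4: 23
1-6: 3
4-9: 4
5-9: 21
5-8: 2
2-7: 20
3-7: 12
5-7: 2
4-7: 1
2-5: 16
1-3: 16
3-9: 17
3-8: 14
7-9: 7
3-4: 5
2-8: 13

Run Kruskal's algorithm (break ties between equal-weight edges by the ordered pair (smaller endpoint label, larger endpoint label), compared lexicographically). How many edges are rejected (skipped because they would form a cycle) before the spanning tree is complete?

4

Sort edges by weight, then run Kruskal:
4-7 (1): add — endpoints in different components.
5-7 (2): add — endpoints in different components.
5-8 (2): add — endpoints in different components.
1-6 (3): add — endpoints in different components.
4-9 (4): add — endpoints in different components.
3-4 (5): add — endpoints in different components.
7-9 (7): skip — 7 and 9 already connected.
3-5 (9): skip — 3 and 5 already connected.
3-7 (12): skip — 3 and 7 already connected.
2-8 (13): add — endpoints in different components.
3-8 (14): skip — 3 and 8 already connected.
1-3 (16): add — endpoints in different components.
Edges rejected before the tree was complete: 4.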